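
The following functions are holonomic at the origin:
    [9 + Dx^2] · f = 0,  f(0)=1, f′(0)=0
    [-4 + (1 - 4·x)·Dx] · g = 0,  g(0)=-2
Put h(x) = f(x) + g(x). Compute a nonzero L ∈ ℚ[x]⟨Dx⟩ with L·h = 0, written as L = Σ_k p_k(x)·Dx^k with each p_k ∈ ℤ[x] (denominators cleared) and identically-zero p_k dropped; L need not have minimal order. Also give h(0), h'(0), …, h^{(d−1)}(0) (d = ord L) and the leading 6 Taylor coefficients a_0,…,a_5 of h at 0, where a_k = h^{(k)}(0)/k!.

f: a_k = 1, 0, -9/2, 0, 27/8, 0, …
g: a_k = -2, -8, -32, -128, -512, -2048, …
Sum ⇒ L₀ = lclm(L_f,L_g) in ℚ(x)⟨Dx⟩.
L = (-3780 + 2592·x - 5184·x^2) + (369 - 2124·x + 3888·x^2 - 5184·x^3)·Dx + (-420 + 288·x - 576·x^2)·Dx^2 + (41 - 236·x + 432·x^2 - 576·x^3)·Dx^3  (order 3).
h: a_k = -1, -8, -73/2, -128, -4069/8, -2048, …
ICs: h(0) = -1, h′(0) = -8, h′′(0) = -73.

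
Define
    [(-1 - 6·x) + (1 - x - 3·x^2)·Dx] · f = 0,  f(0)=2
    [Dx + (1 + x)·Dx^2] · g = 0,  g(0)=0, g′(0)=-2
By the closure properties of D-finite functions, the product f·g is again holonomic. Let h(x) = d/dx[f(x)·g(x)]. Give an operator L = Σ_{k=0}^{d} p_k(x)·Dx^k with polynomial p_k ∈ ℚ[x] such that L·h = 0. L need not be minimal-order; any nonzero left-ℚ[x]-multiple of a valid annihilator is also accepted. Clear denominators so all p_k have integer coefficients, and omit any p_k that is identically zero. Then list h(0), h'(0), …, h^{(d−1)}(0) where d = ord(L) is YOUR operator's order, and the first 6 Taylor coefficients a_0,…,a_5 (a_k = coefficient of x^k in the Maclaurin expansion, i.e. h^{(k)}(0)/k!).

L = (142 + 378·x + 324·x^2) + (19 + 173·x + 396·x^2 + 252·x^3)·Dx + (-7 - 12·x + 28·x^2 + 69·x^3 + 36·x^4)·Dx^2  (order 2).
h: a_k = -4, -4, -46, -244/3, -1007/3, -3824/5, …
ICs: h(0) = -4, h′(0) = -4.

f: a_k = 2, 2, 8, 14, 38, 80, …
g: a_k = 0, -2, 1, -2/3, 1/2, -2/5, …
h₀=f·g: eliminate ⇒ L₀, order ≤ 1·2.
Derive L from L₀ (diff closure).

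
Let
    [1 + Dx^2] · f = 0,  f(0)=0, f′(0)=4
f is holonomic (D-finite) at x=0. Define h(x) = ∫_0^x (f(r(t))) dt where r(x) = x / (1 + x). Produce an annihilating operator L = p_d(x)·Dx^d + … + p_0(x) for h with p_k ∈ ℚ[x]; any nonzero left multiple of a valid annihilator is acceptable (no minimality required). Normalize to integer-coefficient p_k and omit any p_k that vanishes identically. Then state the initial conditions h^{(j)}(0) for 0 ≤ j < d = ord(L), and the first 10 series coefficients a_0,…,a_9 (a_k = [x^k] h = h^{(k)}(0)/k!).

f: a_k = 0, 4, 0, -2/3, 0, 1/30, 0, -1/1260, 0, 1/90720, …
h₀=f(r): pull back L_f along r ⇒ L₀.
h=∫h₀ ⇒ L = L₀·Dx.
L = Dx + (2 + 6·x + 6·x^2 + 2·x^3)·Dx^2 + (1 + 4·x + 6·x^2 + 4·x^3 + x^4)·Dx^3  (order 3).
h: a_k = 0, 0, 2, -4/3, 5/6, -2/5, 1/180, 5/14, -6931/10080, 1591/1620, …
ICs: h(0) = 0, h′(0) = 0, h′′(0) = 4.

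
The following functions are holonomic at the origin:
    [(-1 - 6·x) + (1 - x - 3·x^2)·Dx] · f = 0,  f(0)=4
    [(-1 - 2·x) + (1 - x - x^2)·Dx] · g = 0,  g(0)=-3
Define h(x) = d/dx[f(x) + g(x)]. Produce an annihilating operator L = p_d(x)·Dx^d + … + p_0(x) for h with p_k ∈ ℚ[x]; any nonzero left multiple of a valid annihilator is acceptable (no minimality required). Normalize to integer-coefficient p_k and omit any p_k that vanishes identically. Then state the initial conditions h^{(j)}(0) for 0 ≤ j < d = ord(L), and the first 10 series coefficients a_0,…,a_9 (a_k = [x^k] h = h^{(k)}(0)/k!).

L = (-6 - 168·x - 180·x^2 - 600·x^3 - 930·x^4 - 792·x^5 + 324·x^6) + (6 + 42·x + 48·x^2 + 72·x^3 - 138·x^4 - 894·x^5 - 360·x^6 + 216·x^7)·Dx + (-1 + 2·x - 9·x^2 + 82·x^4 - 6·x^5 - 143·x^6 - 24·x^7 + 27·x^8)·Dx^2  (order 2).
h: a_k = 1, 20, 57, 244, 680, 2094, 5635, 15440, 40239, 104650, …
ICs: h(0) = 1, h′(0) = 20.

f: a_k = 4, 4, 16, 28, 76, 160, 388, 868, 2032, 4636, …
g: a_k = -3, -3, -6, -9, -15, -24, -39, -63, -102, -165, …
L₀ := lclm(L_f,L_g); ord L₀ ≤ 1+1.
Derive L from L₀ (diff closure).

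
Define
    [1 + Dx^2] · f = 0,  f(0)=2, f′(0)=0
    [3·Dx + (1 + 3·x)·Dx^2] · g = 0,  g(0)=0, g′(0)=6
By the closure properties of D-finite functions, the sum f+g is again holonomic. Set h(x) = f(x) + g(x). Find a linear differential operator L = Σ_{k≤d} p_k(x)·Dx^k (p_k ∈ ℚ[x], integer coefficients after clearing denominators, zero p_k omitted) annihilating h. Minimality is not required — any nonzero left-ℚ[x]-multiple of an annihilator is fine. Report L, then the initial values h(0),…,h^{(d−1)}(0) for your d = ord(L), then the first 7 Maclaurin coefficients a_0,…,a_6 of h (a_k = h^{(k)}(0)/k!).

L = (165 + 18·x + 27·x^2)·Dx + (19 + 63·x + 27·x^2 + 27·x^3)·Dx^2 + (165 + 18·x + 27·x^2)·Dx^3 + (19 + 63·x + 27·x^2 + 27·x^3)·Dx^4  (order 4).
h: a_k = 2, 6, -10, 18, -485/12, 486/5, -87481/360, …
ICs: h(0) = 2, h′(0) = 6, h′′(0) = -20, h′′′(0) = 108.

f: a_k = 2, 0, -1, 0, 1/12, 0, -1/360, …
g: a_k = 0, 6, -9, 18, -81/2, 486/5, -243, …
Sum ⇒ L₀ = lclm(L_f,L_g) in ℚ(x)⟨Dx⟩.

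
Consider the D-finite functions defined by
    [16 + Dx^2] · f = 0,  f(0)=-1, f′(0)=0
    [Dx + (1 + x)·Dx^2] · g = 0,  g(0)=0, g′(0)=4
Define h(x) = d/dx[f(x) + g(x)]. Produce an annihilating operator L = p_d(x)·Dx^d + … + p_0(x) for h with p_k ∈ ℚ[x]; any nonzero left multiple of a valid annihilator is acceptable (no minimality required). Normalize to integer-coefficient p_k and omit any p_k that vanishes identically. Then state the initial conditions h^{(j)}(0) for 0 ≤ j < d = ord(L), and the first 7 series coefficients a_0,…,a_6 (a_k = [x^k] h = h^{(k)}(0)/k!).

L = (176 + 256·x + 128·x^2) + (144 + 400·x + 384·x^2 + 128·x^3)·Dx + (11 + 16·x + 8·x^2)·Dx^2 + (9 + 25·x + 24·x^2 + 8·x^3)·Dx^3  (order 3).
h: a_k = 4, 12, 4, -140/3, 4, 452/15, 4, …
ICs: h(0) = 4, h′(0) = 12, h′′(0) = 8.

f: a_k = -1, 0, 8, 0, -32/3, 0, 256/45, …
g: a_k = 0, 4, -2, 4/3, -1, 4/5, -2/3, …
Weyl lclm of L_f,L_g ⇒ L₀ (ord ≤ 4).
h=h₀': d/dx-closure on L₀ ⇒ L.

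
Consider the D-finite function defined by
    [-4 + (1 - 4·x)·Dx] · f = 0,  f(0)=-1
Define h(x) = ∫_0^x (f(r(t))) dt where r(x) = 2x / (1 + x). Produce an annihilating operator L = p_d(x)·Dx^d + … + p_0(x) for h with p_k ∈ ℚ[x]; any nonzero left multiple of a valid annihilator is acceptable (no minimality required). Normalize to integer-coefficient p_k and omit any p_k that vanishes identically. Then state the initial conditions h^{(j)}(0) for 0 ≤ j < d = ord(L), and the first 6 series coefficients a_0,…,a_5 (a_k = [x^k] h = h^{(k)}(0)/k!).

L = 8·Dx + (-1 + 6·x + 7·x^2)·Dx^2  (order 2).
h: a_k = 0, -1, -4, -56/3, -98, -2744/5, …
ICs: h(0) = 0, h′(0) = -1.

f: a_k = -1, -4, -16, -64, -256, -1024, …
f∘r: x↦r, Dx↦Dx/r' in L_f ⇒ L₀.
∫: right-multiply L₀ by Dx.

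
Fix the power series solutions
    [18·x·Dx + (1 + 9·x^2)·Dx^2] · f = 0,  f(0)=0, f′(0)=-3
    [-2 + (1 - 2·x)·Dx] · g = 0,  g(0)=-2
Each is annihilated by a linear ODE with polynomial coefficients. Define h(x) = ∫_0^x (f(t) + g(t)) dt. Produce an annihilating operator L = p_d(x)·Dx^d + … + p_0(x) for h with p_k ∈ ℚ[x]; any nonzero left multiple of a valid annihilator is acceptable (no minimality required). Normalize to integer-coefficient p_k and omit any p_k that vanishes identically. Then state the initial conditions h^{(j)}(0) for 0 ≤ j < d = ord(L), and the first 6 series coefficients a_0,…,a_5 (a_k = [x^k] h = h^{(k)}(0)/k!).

L = (36 - 288·x - 972·x^2)·Dx^2 + (-21 + 36·x - 9·x^2 - 972·x^3)·Dx^3 + (2 + 5·x + 45·x^3 - 162·x^4)·Dx^4  (order 4).
h: a_k = 0, -2, -7/2, -8/3, -7/4, -32/5, …
ICs: h(0) = 0, h′(0) = -2, h′′(0) = -7, h′′′(0) = -16.

f: a_k = 0, -3, 0, 9, 0, -243/5, …
g: a_k = -2, -4, -8, -16, -32, -64, …
f+g: L₀ = lclm(L_f,L_g), ord ≤ 2+1.
Integrate: L := L₀·Dx.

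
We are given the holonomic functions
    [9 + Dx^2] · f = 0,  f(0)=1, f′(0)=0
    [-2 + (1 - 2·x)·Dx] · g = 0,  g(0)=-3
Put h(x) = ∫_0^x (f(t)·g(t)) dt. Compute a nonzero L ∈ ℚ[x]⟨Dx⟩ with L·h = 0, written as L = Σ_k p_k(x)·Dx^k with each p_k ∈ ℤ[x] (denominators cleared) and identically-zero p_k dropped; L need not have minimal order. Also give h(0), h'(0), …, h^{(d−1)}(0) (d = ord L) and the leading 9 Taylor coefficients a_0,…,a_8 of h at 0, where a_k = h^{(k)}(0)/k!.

f: a_k = 1, 0, -9/2, 0, 27/8, 0, -81/80, 0, 729/4480, …
g: a_k = -3, -6, -12, -24, -48, -96, -192, -384, -768, …
Sym-product of L_f,L_g gives L₀ (≤ ord 2).
Integrate: L := L₀·Dx.
L = (-9 + 18·x)·Dx + 4·Dx^2 + (-1 + 2·x)·Dx^3  (order 3).
h: a_k = 0, -3, -3, 1/2, 3/4, -33/40, -11/8, -1077/560, -1077/320, …
ICs: h(0) = 0, h′(0) = -3, h′′(0) = -6.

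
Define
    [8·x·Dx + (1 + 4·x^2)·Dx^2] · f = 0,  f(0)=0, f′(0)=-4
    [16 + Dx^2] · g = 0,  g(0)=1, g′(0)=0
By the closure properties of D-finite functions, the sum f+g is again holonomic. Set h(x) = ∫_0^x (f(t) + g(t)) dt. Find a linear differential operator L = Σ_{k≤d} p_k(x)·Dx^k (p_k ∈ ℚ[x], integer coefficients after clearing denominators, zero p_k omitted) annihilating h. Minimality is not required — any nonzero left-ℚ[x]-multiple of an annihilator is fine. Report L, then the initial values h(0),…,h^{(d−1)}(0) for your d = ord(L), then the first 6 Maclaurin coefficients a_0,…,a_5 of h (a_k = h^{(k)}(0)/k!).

f: a_k = 0, -4, 0, 16/3, 0, -64/5, …
g: a_k = 1, 0, -8, 0, 32/3, 0, …
Weyl lclm of L_f,L_g ⇒ L₀ (ord ≤ 4).
h=∫h₀ ⇒ L = L₀·Dx.
L = (-512·x + 5120·x^3 + 4096·x^5)·Dx^2 + (16 + 512·x^2 + 2304·x^4 + 2048·x^6)·Dx^3 + (-32·x + 320·x^3 + 256·x^5)·Dx^4 + (1 + 32·x^2 + 144·x^4 + 128·x^6)·Dx^5  (order 5).
h: a_k = 0, 1, -2, -8/3, 4/3, 32/15, …
ICs: h(0) = 0, h′(0) = 1, h′′(0) = -4, h′′′(0) = -16, h′′′′(0) = 32.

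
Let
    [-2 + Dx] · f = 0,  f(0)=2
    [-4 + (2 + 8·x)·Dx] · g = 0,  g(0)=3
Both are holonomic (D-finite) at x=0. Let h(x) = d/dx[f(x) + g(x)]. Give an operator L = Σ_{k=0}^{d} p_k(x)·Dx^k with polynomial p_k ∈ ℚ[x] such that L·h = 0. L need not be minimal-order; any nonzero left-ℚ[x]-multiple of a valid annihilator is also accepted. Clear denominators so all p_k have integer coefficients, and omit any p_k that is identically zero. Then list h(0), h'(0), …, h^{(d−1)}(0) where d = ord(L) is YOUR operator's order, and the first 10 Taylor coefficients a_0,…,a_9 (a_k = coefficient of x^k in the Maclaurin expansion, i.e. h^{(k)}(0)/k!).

L = (-8 - 8·x) + (2 - 8·x - 16·x^2)·Dx + (1 + 6·x + 8·x^2)·Dx^2  (order 2).
h: a_k = 10, -4, 44, -344/3, 1268/3, -22664/15, 249496/45, -6486448/315, 24324308/315, -827026184/2835, …
ICs: h(0) = 10, h′(0) = -4.

f: a_k = 2, 4, 4, 8/3, 4/3, 8/15, 8/45, 16/315, 4/315, 8/2835, …
g: a_k = 3, 6, -6, 12, -30, 84, -252, 792, -2574, 8580, …
L₀ := lclm(L_f,L_g); ord L₀ ≤ 1+1.
Differentiate: ansatz ord ≤ ord L₀ ⇒ L.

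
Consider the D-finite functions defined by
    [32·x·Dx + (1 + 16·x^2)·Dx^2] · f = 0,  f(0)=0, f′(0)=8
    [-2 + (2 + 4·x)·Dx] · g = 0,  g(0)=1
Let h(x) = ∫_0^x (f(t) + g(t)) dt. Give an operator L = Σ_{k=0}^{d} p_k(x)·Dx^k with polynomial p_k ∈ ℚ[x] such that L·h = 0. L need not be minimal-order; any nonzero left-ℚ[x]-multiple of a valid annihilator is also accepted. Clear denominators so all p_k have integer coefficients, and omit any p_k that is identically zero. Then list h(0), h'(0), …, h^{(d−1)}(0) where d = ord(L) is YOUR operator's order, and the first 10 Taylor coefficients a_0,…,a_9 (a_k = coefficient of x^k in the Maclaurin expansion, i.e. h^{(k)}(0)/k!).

L = (-32 - 160·x + 1536·x^2 + 1536·x^3)·Dx^2 + (-35 - 128·x + 1312·x^2 + 6144·x^3 + 5376·x^4)·Dx^3 + (-1 + 30·x + 96·x^2 + 576·x^3 + 1792·x^4 + 1536·x^5)·Dx^4  (order 4).
h: a_k = 0, 1, 9/2, -1/6, -253/24, -1/8, 5473/80, -3/16, -524057/896, -143/384, …
ICs: h(0) = 0, h′(0) = 1, h′′(0) = 9, h′′′(0) = -1.

f: a_k = 0, 8, 0, -128/3, 0, 2048/5, 0, -32768/7, 0, 524288/9, …
g: a_k = 1, 1, -1/2, 1/2, -5/8, 7/8, -21/16, 33/16, -429/128, 715/128, …
f+g: L₀ = lclm(L_f,L_g), ord ≤ 2+1.
h=∫h₀ ⇒ L = L₀·Dx.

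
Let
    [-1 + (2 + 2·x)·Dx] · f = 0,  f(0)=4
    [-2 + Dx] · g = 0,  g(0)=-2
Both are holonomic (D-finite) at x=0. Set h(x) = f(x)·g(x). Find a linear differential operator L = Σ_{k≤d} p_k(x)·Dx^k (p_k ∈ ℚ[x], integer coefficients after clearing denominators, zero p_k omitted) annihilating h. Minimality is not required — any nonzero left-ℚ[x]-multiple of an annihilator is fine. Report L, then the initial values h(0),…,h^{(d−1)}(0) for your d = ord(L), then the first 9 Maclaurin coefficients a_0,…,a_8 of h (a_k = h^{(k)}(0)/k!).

L = (-5 - 4·x) + (2 + 2·x)·Dx  (order 1).
h: a_k = -8, -20, -23, -103/6, -449/48, -1949/480, -1643/1152, -36047/80640, -135617/1290240, …
ICs: h(0) = -8.

f: a_k = 4, 2, -1/2, 1/4, -5/32, 7/64, -21/256, 33/512, -429/8192, …
g: a_k = -2, -4, -4, -8/3, -4/3, -8/15, -8/45, -16/315, -4/315, …
L₀ := L_f ⊗_s L_g (sym. prod.), ord ≤ 1.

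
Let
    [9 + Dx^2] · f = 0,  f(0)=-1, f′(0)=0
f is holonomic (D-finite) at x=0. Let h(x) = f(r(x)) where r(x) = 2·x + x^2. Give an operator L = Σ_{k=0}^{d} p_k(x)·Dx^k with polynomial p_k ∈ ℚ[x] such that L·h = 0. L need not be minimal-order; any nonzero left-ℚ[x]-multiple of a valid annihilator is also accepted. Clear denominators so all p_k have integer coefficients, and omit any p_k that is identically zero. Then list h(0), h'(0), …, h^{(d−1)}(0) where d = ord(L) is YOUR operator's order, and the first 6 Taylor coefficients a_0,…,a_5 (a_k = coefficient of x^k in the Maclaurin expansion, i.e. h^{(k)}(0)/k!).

L = (36 + 108·x + 108·x^2 + 36·x^3) - Dx + (1 + x)·Dx^2  (order 2).
h: a_k = -1, 0, 18, 18, -99/2, -108, …
ICs: h(0) = -1, h′(0) = 0.

f: a_k = -1, 0, 9/2, 0, -27/8, 0, …
Change of var in L_f (x↦r) gives L₀.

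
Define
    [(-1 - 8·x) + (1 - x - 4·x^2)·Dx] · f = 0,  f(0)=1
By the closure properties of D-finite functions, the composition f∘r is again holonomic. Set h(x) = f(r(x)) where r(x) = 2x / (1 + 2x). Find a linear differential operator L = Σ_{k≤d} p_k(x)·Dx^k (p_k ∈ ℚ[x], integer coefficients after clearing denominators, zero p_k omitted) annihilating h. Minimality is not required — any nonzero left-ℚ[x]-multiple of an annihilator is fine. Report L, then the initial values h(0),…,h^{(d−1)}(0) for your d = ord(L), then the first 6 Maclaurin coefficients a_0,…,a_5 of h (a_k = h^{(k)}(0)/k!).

L = (2 + 36·x) + (-1 - 4·x + 12·x^2 + 32·x^3)·Dx  (order 1).
h: a_k = 1, 2, 16, 0, 256, -512, …
ICs: h(0) = 1.

f: a_k = 1, 1, 5, 9, 29, 65, …
Substitute x→r, Dx→(1/r')Dx; clear ⇒ L₀.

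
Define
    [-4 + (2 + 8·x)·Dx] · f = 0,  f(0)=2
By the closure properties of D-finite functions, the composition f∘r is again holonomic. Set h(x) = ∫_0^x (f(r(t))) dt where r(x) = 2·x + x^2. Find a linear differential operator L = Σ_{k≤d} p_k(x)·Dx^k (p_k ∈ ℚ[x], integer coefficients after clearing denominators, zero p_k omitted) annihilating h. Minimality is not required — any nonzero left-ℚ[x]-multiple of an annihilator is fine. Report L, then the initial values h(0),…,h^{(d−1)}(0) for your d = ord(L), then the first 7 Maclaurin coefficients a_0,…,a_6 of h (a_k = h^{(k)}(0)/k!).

L = (-4 - 4·x)·Dx + (1 + 8·x + 4·x^2)·Dx^2  (order 2).
h: a_k = 0, 2, 4, -4, 12, -228/5, 200, …
ICs: h(0) = 0, h′(0) = 2.

f: a_k = 2, 4, -4, 8, -20, 56, -168, …
L₀ from L_f via x↦r, Dx↦r'^{-1}Dx.
h=∫h₀ ⇒ L = L₀·Dx.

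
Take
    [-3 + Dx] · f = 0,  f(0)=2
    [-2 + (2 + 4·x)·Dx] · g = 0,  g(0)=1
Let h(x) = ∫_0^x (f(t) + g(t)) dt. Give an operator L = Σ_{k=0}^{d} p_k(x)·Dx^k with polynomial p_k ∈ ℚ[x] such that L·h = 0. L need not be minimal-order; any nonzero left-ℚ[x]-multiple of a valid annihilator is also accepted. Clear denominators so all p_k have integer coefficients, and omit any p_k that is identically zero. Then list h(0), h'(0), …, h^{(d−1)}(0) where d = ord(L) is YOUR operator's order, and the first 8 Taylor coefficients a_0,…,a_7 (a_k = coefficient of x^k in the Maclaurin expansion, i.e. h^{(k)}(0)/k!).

f: a_k = 2, 6, 9, 9, 27/4, 81/20, 81/40, 243/280, …
g: a_k = 1, 1, -1/2, 1/2, -5/8, 7/8, -21/16, 33/16, …
Sum ⇒ L₀ = lclm(L_f,L_g) in ℚ(x)⟨Dx⟩.
∫: right-multiply L₀ by Dx.
L = (12 + 18·x)·Dx + (-10 - 36·x - 36·x^2)·Dx^2 + (2 + 10·x + 12·x^2)·Dx^3  (order 3).
h: a_k = 0, 3, 7/2, 17/6, 19/8, 49/40, 197/240, 57/560, …
ICs: h(0) = 0, h′(0) = 3, h′′(0) = 7.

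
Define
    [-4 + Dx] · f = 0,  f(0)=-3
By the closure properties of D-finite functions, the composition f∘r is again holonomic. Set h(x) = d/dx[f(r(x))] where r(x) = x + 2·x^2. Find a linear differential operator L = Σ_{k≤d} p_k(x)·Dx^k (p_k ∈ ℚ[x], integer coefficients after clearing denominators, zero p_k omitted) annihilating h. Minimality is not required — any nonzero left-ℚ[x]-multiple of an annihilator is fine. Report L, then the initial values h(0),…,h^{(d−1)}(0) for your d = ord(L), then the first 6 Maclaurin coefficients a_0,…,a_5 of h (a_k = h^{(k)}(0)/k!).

L = (8 + 32·x + 64·x^2) + (-1 - 4·x)·Dx  (order 1).
h: a_k = -12, -96, -384, -1280, -3328, -38912/5, …
ICs: h(0) = -12.

f: a_k = -3, -12, -24, -32, -32, -128/5, …
Substitute x→r, Dx→(1/r')Dx; clear ⇒ L₀.
h₀' ⇒ L via d/dx closure of L₀.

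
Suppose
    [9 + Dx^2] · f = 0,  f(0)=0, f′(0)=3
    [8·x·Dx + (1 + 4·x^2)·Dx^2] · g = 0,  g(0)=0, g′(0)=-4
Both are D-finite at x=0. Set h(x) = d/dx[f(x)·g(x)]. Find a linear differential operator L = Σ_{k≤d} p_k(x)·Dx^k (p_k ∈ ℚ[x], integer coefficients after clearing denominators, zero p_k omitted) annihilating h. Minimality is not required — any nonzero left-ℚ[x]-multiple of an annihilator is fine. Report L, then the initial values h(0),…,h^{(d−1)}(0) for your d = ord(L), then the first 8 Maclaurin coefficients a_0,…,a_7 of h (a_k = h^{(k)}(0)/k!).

f: a_k = 0, 3, 0, -9/2, 0, 81/40, 0, -243/560, …
g: a_k = 0, -4, 0, 16/3, 0, -64/5, 0, 256/7, …
Product ⇒ symmetric product L₀, ord ≤ 4.
Derive L from L₀ (diff closure).
L = (134325 + 1685016·x^2 + 9665136·x^4 + 17604864·x^6 + 22954752·x^8 + 28366848·x^10 + 26873856·x^12) + (77328·x + 1187136·x^3 + 5460480·x^5 + 10782720·x^7 + 14929920·x^9 + 11943936·x^11)·Dx + (17850 + 242160·x^2 + 1468896·x^4 + 3414528·x^6 + 5764608·x^8 + 7630848·x^10 + 5971968·x^12)·Dx^2 + (8592·x + 131904·x^3 + 606720·x^5 + 1198080·x^7 + 1658880·x^9 + 1327104·x^11)·Dx^3 + (325 + 6104·x^2 + 43888·x^4 + 162048·x^6 + 357120·x^8 + 497664·x^10 + 331776·x^12)·Dx^4  (order 4).
h: a_k = 0, -24, 0, 136, 0, -423, 0, 7194/5, …
ICs: h(0) = 0, h′(0) = -24, h′′(0) = 0, h′′′(0) = 816.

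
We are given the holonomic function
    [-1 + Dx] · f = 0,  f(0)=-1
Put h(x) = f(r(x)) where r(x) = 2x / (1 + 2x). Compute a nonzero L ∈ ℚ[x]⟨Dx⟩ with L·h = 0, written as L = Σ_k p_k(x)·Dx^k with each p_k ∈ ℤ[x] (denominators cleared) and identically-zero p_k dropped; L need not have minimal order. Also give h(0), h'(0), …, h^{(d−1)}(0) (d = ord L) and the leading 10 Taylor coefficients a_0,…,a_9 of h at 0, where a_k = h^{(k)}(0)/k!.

L = -2 + (1 + 4·x + 4·x^2)·Dx  (order 1).
h: a_k = -1, -2, 2, -4/3, -2/3, 76/15, -604/45, 8728/315, -15682/315, 226076/2835, …
ICs: h(0) = -1.

f: a_k = -1, -1, -1/2, -1/6, -1/24, -1/120, -1/720, -1/5040, -1/40320, -1/362880, …
L₀ from L_f via x↦r, Dx↦r'^{-1}Dx.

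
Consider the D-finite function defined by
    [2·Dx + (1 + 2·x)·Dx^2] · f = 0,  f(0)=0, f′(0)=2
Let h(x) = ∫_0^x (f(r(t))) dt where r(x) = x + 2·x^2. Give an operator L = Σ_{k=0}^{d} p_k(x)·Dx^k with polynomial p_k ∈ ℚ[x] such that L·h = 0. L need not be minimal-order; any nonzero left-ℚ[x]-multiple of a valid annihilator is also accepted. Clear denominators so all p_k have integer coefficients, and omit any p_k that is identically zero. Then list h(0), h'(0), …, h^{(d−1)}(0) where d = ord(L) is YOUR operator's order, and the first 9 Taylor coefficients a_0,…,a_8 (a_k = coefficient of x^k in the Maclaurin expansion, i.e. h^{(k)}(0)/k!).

L = (-2 + 8·x + 16·x^2)·Dx^2 + (1 + 6·x + 12·x^2 + 16·x^3)·Dx^3  (order 3).
h: a_k = 0, 0, 1, 2/3, -4/3, 4/5, 16/15, -64/21, 16/7, …
ICs: h(0) = 0, h′(0) = 0, h′′(0) = 2.

f: a_k = 0, 2, -2, 8/3, -4, 32/5, -32/3, 128/7, -32, …
Change of var in L_f (x↦r) gives L₀.
∫: right-multiply L₀ by Dx.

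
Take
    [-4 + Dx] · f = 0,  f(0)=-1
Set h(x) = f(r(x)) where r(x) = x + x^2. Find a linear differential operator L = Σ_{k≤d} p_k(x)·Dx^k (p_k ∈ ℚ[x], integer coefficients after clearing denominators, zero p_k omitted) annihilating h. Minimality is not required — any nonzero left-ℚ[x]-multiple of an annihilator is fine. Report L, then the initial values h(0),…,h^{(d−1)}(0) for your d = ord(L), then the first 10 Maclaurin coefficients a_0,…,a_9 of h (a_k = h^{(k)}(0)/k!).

f: a_k = -1, -4, -8, -32/3, -32/3, -128/15, -256/45, -1024/315, -512/315, -2048/2835, …
f∘r: x↦r, Dx↦Dx/r' in L_f ⇒ L₀.
L = (-4 - 8·x) + Dx  (order 1).
h: a_k = -1, -4, -12, -80/3, -152/3, -416/5, -5536/45, -52096/315, -1440/7, -675968/2835, …
ICs: h(0) = -1.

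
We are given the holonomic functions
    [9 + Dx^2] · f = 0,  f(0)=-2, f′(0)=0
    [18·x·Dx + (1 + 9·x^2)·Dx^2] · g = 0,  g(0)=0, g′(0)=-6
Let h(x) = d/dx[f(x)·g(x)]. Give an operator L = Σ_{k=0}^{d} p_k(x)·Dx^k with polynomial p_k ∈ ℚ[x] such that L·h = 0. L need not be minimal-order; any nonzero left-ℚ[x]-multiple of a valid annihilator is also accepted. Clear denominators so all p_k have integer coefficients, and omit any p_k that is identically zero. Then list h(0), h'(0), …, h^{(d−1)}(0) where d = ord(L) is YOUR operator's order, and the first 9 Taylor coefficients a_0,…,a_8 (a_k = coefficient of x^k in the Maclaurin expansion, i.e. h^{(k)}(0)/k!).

L = (8910 + 214326·x^2 + 3024621·x^4 + 5668704·x^6 + 6377292·x^8 + 9565938·x^10 + 43046721·x^12) + (5508·x + 207036·x^3 + 1837080·x^5 + 4723920·x^7 + 10628820·x^9 + 19131876·x^11)·Dx + (1080 + 27540·x^2 + 389286·x^4 + 971028·x^6 + 1889568·x^8 + 4251528·x^10 + 9565938·x^12)·Dx^2 + (612·x + 23004·x^3 + 204120·x^5 + 524880·x^7 + 1180980·x^9 + 2125764·x^11)·Dx^3 + (10 + 414·x^2 + 5913·x^4 + 37908·x^6 + 131220·x^8 + 354294·x^10 + 531441·x^12)·Dx^4  (order 4).
h: a_k = 12, 0, -270, 0, 3969/2, 0, -316143/20, 0, 151867467/1120, …
ICs: h(0) = 12, h′(0) = 0, h′′(0) = -540, h′′′(0) = 0.

f: a_k = -2, 0, 9, 0, -27/4, 0, 81/40, 0, -729/2240, …
g: a_k = 0, -6, 0, 18, 0, -486/5, 0, 4374/7, 0, …
f·g: L₀ = L_f ⊗_s L_g, ord ≤ 2·2.
Derive L from L₀ (diff closure).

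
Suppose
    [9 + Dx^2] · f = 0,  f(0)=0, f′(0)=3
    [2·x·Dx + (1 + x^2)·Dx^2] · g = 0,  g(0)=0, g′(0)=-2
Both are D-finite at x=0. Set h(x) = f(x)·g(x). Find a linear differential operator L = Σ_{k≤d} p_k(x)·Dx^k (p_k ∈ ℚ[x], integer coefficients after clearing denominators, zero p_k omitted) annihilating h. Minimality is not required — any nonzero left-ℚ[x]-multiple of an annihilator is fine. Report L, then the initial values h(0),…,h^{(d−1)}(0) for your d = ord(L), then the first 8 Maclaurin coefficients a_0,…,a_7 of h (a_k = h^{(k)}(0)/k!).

L = (1170 + 3834·x^2 + 4779·x^4 + 2916·x^6 + 729·x^8) + (396·x + 1044·x^3 + 972·x^5 + 324·x^7)·Dx + (220 + 768·x^2 + 1026·x^4 + 648·x^6 + 162·x^8)·Dx^2 + (44·x + 116·x^3 + 108·x^5 + 36·x^7)·Dx^3 + (10 + 38·x^2 + 55·x^4 + 36·x^6 + 9·x^8)·Dx^4  (order 4).
h: a_k = 0, 0, -6, 0, 11, 0, -33/4, 0, …
ICs: h(0) = 0, h′(0) = 0, h′′(0) = -12, h′′′(0) = 0.

f: a_k = 0, 3, 0, -9/2, 0, 81/40, 0, -243/560, …
g: a_k = 0, -2, 0, 2/3, 0, -2/5, 0, 2/7, …
L₀ := L_f ⊗_s L_g (sym. prod.), ord ≤ 4.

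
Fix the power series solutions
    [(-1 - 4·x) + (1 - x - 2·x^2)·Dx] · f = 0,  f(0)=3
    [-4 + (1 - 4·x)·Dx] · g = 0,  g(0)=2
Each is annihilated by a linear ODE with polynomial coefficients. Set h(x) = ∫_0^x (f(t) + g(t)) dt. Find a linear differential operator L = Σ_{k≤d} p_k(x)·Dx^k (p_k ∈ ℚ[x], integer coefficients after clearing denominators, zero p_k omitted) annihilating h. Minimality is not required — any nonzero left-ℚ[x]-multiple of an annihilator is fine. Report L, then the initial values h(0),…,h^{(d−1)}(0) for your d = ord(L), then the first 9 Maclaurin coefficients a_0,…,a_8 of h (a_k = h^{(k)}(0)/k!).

L = (-8 - 144·x + 96·x^2 - 128·x^3)·Dx + (26 - 28·x - 120·x^2 + 128·x^3 - 256·x^4)·Dx^2 + (-3 + 19·x - 34·x^2 + 24·x^3 + 16·x^4 - 64·x^5)·Dx^3  (order 3).
h: a_k = 0, 5, 11/2, 41/3, 143/4, 109, 2111/6, 8321/7, 33023/8, …
ICs: h(0) = 0, h′(0) = 5, h′′(0) = 11.

f: a_k = 3, 3, 9, 15, 33, 63, 129, 255, 513, …
g: a_k = 2, 8, 32, 128, 512, 2048, 8192, 32768, 131072, …
h₀=f+g: left-lcm gives L₀, ord ≤ 2.
∫: right-multiply L₀ by Dx.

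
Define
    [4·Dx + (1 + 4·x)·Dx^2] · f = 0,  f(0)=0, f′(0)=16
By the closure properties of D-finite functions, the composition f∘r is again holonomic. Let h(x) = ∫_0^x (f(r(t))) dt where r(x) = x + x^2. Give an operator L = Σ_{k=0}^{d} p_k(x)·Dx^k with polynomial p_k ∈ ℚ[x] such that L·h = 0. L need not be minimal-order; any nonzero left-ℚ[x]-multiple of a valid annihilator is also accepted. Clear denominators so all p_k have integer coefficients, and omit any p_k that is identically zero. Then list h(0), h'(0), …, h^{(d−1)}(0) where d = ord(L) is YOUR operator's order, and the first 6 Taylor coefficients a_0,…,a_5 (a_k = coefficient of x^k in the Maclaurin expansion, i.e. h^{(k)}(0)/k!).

L = 2·Dx^2 + (1 + 2·x)·Dx^3  (order 3).
h: a_k = 0, 0, 8, -16/3, 16/3, -32/5, …
ICs: h(0) = 0, h′(0) = 0, h′′(0) = 16.

f: a_k = 0, 16, -32, 256/3, -256, 4096/5, …
f∘r: x↦r, Dx↦Dx/r' in L_f ⇒ L₀.
h=∫₀ˣh₀: take L = L₀·Dx.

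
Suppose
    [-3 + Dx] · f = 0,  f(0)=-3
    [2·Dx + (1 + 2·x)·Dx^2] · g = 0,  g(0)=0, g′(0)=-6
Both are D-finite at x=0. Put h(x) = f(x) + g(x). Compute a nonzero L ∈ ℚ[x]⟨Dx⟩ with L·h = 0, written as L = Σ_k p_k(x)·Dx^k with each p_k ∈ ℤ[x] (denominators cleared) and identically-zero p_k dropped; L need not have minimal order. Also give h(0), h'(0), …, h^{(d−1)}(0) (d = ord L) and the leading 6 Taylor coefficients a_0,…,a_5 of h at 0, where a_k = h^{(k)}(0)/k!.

f: a_k = -3, -9, -27/2, -27/2, -81/8, -243/40, …
g: a_k = 0, -6, 6, -8, 12, -96/5, …
L₀ := lclm(L_f,L_g); ord L₀ ≤ 1+2.
L = (-42 - 36·x)·Dx + (-1 - 36·x - 36·x^2)·Dx^2 + (5 + 16·x + 12·x^2)·Dx^3  (order 3).
h: a_k = -3, -15, -15/2, -43/2, 15/8, -1011/40, …
ICs: h(0) = -3, h′(0) = -15, h′′(0) = -15.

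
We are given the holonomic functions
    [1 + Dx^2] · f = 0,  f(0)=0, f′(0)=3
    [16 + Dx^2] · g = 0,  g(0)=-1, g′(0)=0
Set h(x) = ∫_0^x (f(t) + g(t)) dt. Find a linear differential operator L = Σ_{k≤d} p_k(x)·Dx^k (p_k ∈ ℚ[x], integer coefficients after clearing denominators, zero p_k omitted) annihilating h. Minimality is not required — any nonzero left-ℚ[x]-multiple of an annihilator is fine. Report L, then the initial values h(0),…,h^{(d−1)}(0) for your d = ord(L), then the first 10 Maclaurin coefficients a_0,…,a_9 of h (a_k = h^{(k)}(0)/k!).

L = 16·Dx + 17·Dx^3 + Dx^5  (order 5).
h: a_k = 0, -1, 3/2, 8/3, -1/8, -32/15, 1/240, 256/315, -1/13440, -512/2835, …
ICs: h(0) = 0, h′(0) = -1, h′′(0) = 3, h′′′(0) = 16, h′′′′(0) = -3.

f: a_k = 0, 3, 0, -1/2, 0, 1/40, 0, -1/1680, 0, 1/120960, …
g: a_k = -1, 0, 8, 0, -32/3, 0, 256/45, 0, -512/315, 0, …
f+g: L₀ = lclm(L_f,L_g), ord ≤ 2+2.
h=∫h₀ ⇒ L = L₀·Dx.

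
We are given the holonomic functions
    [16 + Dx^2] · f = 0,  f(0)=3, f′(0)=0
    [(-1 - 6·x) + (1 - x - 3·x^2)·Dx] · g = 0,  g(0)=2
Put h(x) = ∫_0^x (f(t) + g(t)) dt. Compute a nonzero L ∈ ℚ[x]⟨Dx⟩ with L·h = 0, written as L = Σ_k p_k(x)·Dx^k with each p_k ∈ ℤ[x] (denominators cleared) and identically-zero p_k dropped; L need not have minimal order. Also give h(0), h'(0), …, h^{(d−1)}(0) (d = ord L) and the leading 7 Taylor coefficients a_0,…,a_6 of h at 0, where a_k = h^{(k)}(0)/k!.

f: a_k = 3, 0, -24, 0, 32, 0, -256/15, …
g: a_k = 2, 2, 8, 14, 38, 80, 194, …
h₀=f+g: left-lcm gives L₀, ord ≤ 3.
Integrate: L := L₀·Dx.
L = (-464 - 2816·x - 416·x^2 - 2112·x^3 - 5760·x^4 - 6912·x^5)·Dx + (192 - 304·x - 672·x^2 + 1312·x^3 + 1008·x^4 - 3456·x^5 - 3456·x^6)·Dx^2 + (-29 - 176·x - 26·x^2 - 132·x^3 - 360·x^4 - 432·x^5)·Dx^3 + (12 - 19·x - 42·x^2 + 82·x^3 + 63·x^4 - 216·x^5 - 216·x^6)·Dx^4  (order 4).
h: a_k = 0, 5, 1, -16/3, 7/2, 14, 40/3, …
ICs: h(0) = 0, h′(0) = 5, h′′(0) = 2, h′′′(0) = -32.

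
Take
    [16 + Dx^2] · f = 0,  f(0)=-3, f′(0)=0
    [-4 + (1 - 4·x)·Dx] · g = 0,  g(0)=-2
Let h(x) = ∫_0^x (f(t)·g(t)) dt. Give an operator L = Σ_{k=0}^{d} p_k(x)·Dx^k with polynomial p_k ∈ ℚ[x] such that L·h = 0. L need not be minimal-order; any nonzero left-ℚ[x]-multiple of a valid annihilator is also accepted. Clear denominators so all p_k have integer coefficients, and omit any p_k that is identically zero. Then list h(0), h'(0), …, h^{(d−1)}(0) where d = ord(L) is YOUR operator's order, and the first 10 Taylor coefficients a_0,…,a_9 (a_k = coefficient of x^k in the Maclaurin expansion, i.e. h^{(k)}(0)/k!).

L = (-16 + 64·x)·Dx + 8·Dx^2 + (-1 + 4·x)·Dx^3  (order 3).
h: a_k = 0, 6, 12, 16, 48, 832/5, 1664/3, 199168/105, 99584/15, 4461568/189, …
ICs: h(0) = 0, h′(0) = 6, h′′(0) = 24.

f: a_k = -3, 0, 24, 0, -32, 0, 256/15, 0, -512/105, 0, …
g: a_k = -2, -8, -32, -128, -512, -2048, -8192, -32768, -131072, -524288, …
h₀=f·g: eliminate ⇒ L₀, order ≤ 2·1.
Integrate: L := L₀·Dx.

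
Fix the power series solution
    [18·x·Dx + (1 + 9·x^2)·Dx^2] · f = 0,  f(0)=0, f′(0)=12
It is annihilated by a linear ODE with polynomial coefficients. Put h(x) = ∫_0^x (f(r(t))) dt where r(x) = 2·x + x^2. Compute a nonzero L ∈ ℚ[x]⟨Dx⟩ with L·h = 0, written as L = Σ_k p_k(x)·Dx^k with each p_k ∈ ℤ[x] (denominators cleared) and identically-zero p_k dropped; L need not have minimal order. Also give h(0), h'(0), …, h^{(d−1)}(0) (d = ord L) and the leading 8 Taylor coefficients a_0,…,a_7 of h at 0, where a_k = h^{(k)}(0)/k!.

f: a_k = 0, 12, 0, -36, 0, 972/5, 0, -8748/7, …
h₀=f(r): pull back L_f along r ⇒ L₀.
Integrate: L := L₀·Dx.
L = (-1 + 72·x + 144·x^2 + 108·x^3 + 27·x^4)·Dx^2 + (1 + x + 36·x^2 + 72·x^3 + 45·x^4 + 9·x^5)·Dx^3  (order 3).
h: a_k = 0, 0, 12, 4, -72, -432/5, 5004/5, 15516/7, …
ICs: h(0) = 0, h′(0) = 0, h′′(0) = 24.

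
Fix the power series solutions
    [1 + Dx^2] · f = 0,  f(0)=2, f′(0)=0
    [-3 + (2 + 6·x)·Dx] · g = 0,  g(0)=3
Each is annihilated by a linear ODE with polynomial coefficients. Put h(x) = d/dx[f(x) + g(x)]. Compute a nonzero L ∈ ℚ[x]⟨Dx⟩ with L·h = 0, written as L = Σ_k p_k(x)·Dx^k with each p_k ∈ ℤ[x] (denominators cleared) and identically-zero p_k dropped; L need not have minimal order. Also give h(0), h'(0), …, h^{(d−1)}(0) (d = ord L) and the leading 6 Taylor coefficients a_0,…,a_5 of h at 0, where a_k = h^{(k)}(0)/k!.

f: a_k = 2, 0, -1, 0, 1/12, 0, …
g: a_k = 3, 9/2, -27/8, 81/16, -1215/128, 5103/256, …
Weyl lclm of L_f,L_g ⇒ L₀ (ord ≤ 3).
Derive L from L₀ (diff closure).
L = (-417 - 72·x - 108·x^2) + (-62 - 234·x - 216·x^2 - 216·x^3)·Dx + (-417 - 72·x - 108·x^2)·Dx^2 + (-62 - 234·x - 216·x^2 - 216·x^3)·Dx^3  (order 3).
h: a_k = 9/2, -35/4, 243/16, -3613/96, 25515/256, -2066843/7680, …
ICs: h(0) = 9/2, h′(0) = -35/4, h′′(0) = 243/8.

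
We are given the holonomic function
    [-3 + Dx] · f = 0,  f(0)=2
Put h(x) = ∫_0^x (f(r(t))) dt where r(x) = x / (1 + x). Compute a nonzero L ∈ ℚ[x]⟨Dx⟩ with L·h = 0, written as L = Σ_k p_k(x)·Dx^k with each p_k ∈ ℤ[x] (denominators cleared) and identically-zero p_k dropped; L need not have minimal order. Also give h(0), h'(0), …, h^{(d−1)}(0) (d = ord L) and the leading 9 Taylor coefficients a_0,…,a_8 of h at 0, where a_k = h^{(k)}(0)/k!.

f: a_k = 2, 6, 9, 9, 27/4, 81/20, 81/40, 243/280, 729/2240, …
f∘r: x↦r, Dx↦Dx/r' in L_f ⇒ L₀.
h=∫h₀ ⇒ L = L₀·Dx.
L = -3·Dx + (1 + 2·x + x^2)·Dx^2  (order 2).
h: a_k = 0, 2, 3, 1, -3/4, 3/20, 7/40, -69/280, 411/2240, …
ICs: h(0) = 0, h′(0) = 2.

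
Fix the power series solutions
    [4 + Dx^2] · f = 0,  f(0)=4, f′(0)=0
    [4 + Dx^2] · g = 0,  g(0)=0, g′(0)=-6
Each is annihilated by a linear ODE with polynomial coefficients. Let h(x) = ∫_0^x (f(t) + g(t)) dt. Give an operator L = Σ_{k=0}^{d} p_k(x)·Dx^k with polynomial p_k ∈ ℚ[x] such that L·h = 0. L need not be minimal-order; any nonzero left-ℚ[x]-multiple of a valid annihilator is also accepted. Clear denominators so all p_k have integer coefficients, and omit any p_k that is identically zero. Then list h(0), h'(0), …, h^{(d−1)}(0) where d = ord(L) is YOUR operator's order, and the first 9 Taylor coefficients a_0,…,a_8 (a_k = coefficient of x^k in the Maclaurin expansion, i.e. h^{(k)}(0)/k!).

L = 4·Dx + Dx^3  (order 3).
h: a_k = 0, 4, -3, -8/3, 1, 8/15, -2/15, -16/315, 1/105, …
ICs: h(0) = 0, h′(0) = 4, h′′(0) = -6.

f: a_k = 4, 0, -8, 0, 8/3, 0, -16/45, 0, 8/315, …
g: a_k = 0, -6, 0, 4, 0, -4/5, 0, 8/105, 0, …
Weyl lclm of L_f,L_g ⇒ L₀ (ord ≤ 4).
Integrate: L := L₀·Dx.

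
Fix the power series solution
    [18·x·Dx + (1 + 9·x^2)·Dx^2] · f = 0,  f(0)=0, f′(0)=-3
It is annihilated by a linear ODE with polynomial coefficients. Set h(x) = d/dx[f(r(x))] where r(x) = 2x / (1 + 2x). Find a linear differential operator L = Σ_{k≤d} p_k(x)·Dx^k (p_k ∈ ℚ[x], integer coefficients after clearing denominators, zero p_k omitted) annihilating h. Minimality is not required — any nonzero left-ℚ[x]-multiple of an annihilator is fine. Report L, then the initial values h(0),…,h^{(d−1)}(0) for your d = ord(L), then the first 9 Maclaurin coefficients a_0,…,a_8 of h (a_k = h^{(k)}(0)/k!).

f: a_k = 0, -3, 0, 9, 0, -243/5, 0, 2187/7, 0, …
Substitute x→r, Dx→(1/r')Dx; clear ⇒ L₀.
Derive L from L₀ (diff closure).
L = (4 + 80·x) + (1 + 4·x + 40·x^2)·Dx  (order 1).
h: a_k = -6, 24, 144, -1536, 384, 59904, -254976, -1376256, 15704064, …
ICs: h(0) = -6.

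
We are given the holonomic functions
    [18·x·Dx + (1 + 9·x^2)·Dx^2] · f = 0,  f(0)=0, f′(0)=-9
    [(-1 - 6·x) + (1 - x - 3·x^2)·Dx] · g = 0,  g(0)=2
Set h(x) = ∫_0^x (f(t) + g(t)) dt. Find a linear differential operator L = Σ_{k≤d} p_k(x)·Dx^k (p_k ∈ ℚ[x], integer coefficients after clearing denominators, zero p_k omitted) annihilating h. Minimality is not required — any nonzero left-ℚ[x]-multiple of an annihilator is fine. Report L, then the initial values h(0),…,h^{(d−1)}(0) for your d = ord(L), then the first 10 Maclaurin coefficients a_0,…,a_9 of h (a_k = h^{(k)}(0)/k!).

L = (72 - 288·x - 4428·x^2 - 9720·x^3 - 33534·x^4 - 13122·x^6)·Dx^2 + (-30 - 180·x - 144·x^2 - 1728·x^3 - 9153·x^4 - 23814·x^5 - 2187·x^6 - 13122·x^7)·Dx^3 + (4 + 14·x + 114·x^2 - 36·x^3 + 459·x^4 - 1539·x^5 - 2430·x^6 - 729·x^7 - 2187·x^8)·Dx^4  (order 4).
h: a_k = 0, 2, -7/2, 8/3, 41/4, 38/5, -329/30, 194/7, 9599/56, 1016/9, …
ICs: h(0) = 0, h′(0) = 2, h′′(0) = -7, h′′′(0) = 16.

f: a_k = 0, -9, 0, 27, 0, -729/5, 0, 6561/7, 0, -6561, …
g: a_k = 2, 2, 8, 14, 38, 80, 194, 434, 1016, 2318, …
Weyl lclm of L_f,L_g ⇒ L₀ (ord ≤ 3).
Integrate: L := L₀·Dx.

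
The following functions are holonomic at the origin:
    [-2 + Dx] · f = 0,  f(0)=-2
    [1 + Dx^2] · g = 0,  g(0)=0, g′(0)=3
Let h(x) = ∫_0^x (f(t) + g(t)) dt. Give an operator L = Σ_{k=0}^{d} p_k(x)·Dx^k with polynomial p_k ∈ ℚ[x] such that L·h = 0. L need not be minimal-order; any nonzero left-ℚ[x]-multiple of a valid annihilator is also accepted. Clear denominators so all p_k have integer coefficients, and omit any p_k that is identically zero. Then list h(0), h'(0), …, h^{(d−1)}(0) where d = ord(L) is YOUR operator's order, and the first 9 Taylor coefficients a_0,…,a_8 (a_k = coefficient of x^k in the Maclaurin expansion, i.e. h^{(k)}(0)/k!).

f: a_k = -2, -4, -4, -8/3, -4/3, -8/15, -8/45, -16/315, -4/315, …
g: a_k = 0, 3, 0, -1/2, 0, 1/40, 0, -1/1680, 0, …
Sum ⇒ L₀ = lclm(L_f,L_g) in ℚ(x)⟨Dx⟩.
Integrate: L := L₀·Dx.
L = -2·Dx + Dx^2 - 2·Dx^3 + Dx^4  (order 4).
h: a_k = 0, -2, -1/2, -4/3, -19/24, -4/15, -61/720, -8/315, -37/5760, …
ICs: h(0) = 0, h′(0) = -2, h′′(0) = -1, h′′′(0) = -8.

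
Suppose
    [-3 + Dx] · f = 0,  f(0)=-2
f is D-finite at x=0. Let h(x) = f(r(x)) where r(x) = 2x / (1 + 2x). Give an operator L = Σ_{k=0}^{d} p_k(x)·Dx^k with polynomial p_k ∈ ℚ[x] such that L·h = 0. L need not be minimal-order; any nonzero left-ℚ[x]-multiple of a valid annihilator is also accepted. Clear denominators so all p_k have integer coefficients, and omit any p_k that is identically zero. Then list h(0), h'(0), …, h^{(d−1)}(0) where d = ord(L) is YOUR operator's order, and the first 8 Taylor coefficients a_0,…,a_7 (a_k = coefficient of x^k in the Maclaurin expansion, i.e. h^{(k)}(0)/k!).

f: a_k = -2, -6, -9, -9, -27/4, -81/20, -81/40, -243/280, …
Substitute x→r, Dx→(1/r')Dx; clear ⇒ L₀.
L = -6 + (1 + 4·x + 4·x^2)·Dx  (order 1).
h: a_k = -2, -12, -12, 24, -12, -168/5, 552/5, -6576/35, …
ICs: h(0) = -2.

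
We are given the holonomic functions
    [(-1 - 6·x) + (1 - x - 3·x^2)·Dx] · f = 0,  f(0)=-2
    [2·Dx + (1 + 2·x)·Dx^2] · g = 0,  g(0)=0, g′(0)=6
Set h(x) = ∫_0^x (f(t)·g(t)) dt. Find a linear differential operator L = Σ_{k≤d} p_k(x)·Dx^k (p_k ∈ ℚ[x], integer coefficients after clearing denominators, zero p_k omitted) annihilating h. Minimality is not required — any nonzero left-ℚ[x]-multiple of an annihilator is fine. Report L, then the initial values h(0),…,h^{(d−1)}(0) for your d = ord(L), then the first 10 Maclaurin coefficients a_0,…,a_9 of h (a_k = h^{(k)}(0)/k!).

f: a_k = -2, -2, -8, -14, -38, -80, -194, -434, -1016, -2318, …
g: a_k = 0, 6, -6, 8, -12, 96/5, -32, 384/7, -96, 512/3, …
L₀ := L_f ⊗_s L_g (sym. prod.), ord ≤ 2.
h=∫h₀ ⇒ L = L₀·Dx.
L = (8 + 24·x)·Dx + (18·x + 30·x^2)·Dx^2 + (-1 - x + 5·x^2 + 6·x^3)·Dx^3  (order 3).
h: a_k = 0, 0, -6, 0, -13, -28/5, -556/15, -1212/35, -8919/70, -18136/105, …
ICs: h(0) = 0, h′(0) = 0, h′′(0) = -12.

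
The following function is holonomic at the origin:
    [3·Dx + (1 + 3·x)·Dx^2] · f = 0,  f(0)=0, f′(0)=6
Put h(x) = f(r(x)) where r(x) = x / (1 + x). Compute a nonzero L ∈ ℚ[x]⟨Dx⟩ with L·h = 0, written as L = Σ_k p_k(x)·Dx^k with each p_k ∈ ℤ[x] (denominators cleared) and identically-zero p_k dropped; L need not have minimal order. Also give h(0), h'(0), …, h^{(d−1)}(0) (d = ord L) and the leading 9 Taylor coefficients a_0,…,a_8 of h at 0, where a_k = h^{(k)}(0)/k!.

L = (5 + 8·x)·Dx + (1 + 5·x + 4·x^2)·Dx^2  (order 2).
h: a_k = 0, 6, -15, 42, -255/2, 2046/5, -1365, 32766/7, -65535/4, …
ICs: h(0) = 0, h′(0) = 6.

f: a_k = 0, 6, -9, 18, -81/2, 486/5, -243, 4374/7, -6561/4, …
h₀=f(r): pull back L_f along r ⇒ L₀.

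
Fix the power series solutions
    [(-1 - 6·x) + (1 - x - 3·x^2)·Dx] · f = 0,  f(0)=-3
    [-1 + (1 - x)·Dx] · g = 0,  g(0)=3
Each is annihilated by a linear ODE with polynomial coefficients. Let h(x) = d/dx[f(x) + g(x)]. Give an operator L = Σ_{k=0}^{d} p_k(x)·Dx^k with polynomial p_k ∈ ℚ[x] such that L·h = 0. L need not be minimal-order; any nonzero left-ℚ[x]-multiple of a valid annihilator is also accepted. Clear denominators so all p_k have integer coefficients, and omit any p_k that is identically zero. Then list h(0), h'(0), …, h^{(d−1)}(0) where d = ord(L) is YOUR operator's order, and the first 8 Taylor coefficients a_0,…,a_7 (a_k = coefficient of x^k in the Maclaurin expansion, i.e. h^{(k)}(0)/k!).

f: a_k = -3, -3, -12, -21, -57, -120, -291, -651, …
g: a_k = 3, 3, 3, 3, 3, 3, 3, 3, …
Weyl lclm of L_f,L_g ⇒ L₀ (ord ≤ 2).
h₀' ⇒ L via d/dx closure of L₀.
L = (-6 - 72·x - 216·x^3 + 54·x^4) + (6 + 30·x - 18·x^2 + 72·x^3 - 207·x^4 + 54·x^5)·Dx + (-1 + 2·x - 7·x^2 + 18·x^3 + 12·x^4 - 33·x^5 + 9·x^6)·Dx^2  (order 2).
h: a_k = 0, -18, -54, -216, -585, -1728, -4536, -12168, …
ICs: h(0) = 0, h′(0) = -18.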